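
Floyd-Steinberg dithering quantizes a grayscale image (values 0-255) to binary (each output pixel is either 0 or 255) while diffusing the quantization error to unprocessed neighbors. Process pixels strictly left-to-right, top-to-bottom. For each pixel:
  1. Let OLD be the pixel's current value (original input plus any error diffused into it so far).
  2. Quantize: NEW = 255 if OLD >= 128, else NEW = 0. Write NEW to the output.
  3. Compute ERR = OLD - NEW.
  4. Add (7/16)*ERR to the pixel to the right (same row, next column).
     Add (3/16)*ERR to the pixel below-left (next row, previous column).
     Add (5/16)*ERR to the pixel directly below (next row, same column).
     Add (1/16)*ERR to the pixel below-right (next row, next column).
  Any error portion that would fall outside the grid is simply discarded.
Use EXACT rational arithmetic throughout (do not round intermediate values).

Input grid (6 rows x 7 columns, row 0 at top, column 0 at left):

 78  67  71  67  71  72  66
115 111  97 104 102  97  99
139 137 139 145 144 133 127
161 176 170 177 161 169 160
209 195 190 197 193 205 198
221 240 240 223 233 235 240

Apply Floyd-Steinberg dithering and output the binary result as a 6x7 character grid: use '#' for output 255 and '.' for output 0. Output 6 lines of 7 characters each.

Answer: .......
#.##.##
#.#.#..
##.####
#.##.##
#######

Derivation:
(0,0): OLD=78 → NEW=0, ERR=78
(0,1): OLD=809/8 → NEW=0, ERR=809/8
(0,2): OLD=14751/128 → NEW=0, ERR=14751/128
(0,3): OLD=240473/2048 → NEW=0, ERR=240473/2048
(0,4): OLD=4009839/32768 → NEW=0, ERR=4009839/32768
(0,5): OLD=65817609/524288 → NEW=0, ERR=65817609/524288
(0,6): OLD=1014371391/8388608 → NEW=0, ERR=1014371391/8388608
(1,0): OLD=20267/128 → NEW=255, ERR=-12373/128
(1,1): OLD=129837/1024 → NEW=0, ERR=129837/1024
(1,2): OLD=7104817/32768 → NEW=255, ERR=-1251023/32768
(1,3): OLD=20203101/131072 → NEW=255, ERR=-13220259/131072
(1,4): OLD=1065271799/8388608 → NEW=0, ERR=1065271799/8388608
(1,5): OLD=14905531943/67108864 → NEW=255, ERR=-2207228377/67108864
(1,6): OLD=139849351529/1073741824 → NEW=255, ERR=-133954813591/1073741824
(2,0): OLD=2171967/16384 → NEW=255, ERR=-2005953/16384
(2,1): OLD=57597477/524288 → NEW=0, ERR=57597477/524288
(2,2): OLD=1376950447/8388608 → NEW=255, ERR=-762144593/8388608
(2,3): OLD=6385814519/67108864 → NEW=0, ERR=6385814519/67108864
(2,4): OLD=114269969255/536870912 → NEW=255, ERR=-22632113305/536870912
(2,5): OLD=1525985094541/17179869184 → NEW=0, ERR=1525985094541/17179869184
(2,6): OLD=34309954291883/274877906944 → NEW=0, ERR=34309954291883/274877906944
(3,0): OLD=1202405839/8388608 → NEW=255, ERR=-936689201/8388608
(3,1): OLD=9179906083/67108864 → NEW=255, ERR=-7932854237/67108864
(3,2): OLD=61525133657/536870912 → NEW=0, ERR=61525133657/536870912
(3,3): OLD=522463336319/2147483648 → NEW=255, ERR=-25144993921/2147483648
(3,4): OLD=45438809030095/274877906944 → NEW=255, ERR=-24655057240625/274877906944
(3,5): OLD=392052744059485/2199023255552 → NEW=255, ERR=-168698186106275/2199023255552
(3,6): OLD=6016336495245763/35184372088832 → NEW=255, ERR=-2955678387406397/35184372088832
(4,0): OLD=163145910465/1073741824 → NEW=255, ERR=-110658254655/1073741824
(4,1): OLD=2190092953549/17179869184 → NEW=0, ERR=2190092953549/17179869184
(4,2): OLD=74767183840547/274877906944 → NEW=255, ERR=4673317569827/274877906944
(4,3): OLD=420285643138673/2199023255552 → NEW=255, ERR=-140465287027087/2199023255552
(4,4): OLD=2144640741118019/17592186044416 → NEW=0, ERR=2144640741118019/17592186044416
(4,5): OLD=119910973449500035/562949953421312 → NEW=255, ERR=-23641264672934525/562949953421312
(4,6): OLD=1338295593092456581/9007199254740992 → NEW=255, ERR=-958540216866496379/9007199254740992
(5,0): OLD=58465635922871/274877906944 → NEW=255, ERR=-11628230347849/274877906944
(5,1): OLD=567516213015869/2199023255552 → NEW=255, ERR=6765282850109/2199023255552
(5,2): OLD=4268737510518267/17592186044416 → NEW=255, ERR=-217269930807813/17592186044416
(5,3): OLD=31181216678780551/140737488355328 → NEW=255, ERR=-4706842851828089/140737488355328
(5,4): OLD=2203145437584609837/9007199254740992 → NEW=255, ERR=-93690372374343123/9007199254740992
(5,5): OLD=14771185413111951325/72057594037927936 → NEW=255, ERR=-3603501066559672355/72057594037927936
(5,6): OLD=210108963086930093395/1152921504606846976 → NEW=255, ERR=-83886020587815885485/1152921504606846976
Row 0: .......
Row 1: #.##.##
Row 2: #.#.#..
Row 3: ##.####
Row 4: #.##.##
Row 5: #######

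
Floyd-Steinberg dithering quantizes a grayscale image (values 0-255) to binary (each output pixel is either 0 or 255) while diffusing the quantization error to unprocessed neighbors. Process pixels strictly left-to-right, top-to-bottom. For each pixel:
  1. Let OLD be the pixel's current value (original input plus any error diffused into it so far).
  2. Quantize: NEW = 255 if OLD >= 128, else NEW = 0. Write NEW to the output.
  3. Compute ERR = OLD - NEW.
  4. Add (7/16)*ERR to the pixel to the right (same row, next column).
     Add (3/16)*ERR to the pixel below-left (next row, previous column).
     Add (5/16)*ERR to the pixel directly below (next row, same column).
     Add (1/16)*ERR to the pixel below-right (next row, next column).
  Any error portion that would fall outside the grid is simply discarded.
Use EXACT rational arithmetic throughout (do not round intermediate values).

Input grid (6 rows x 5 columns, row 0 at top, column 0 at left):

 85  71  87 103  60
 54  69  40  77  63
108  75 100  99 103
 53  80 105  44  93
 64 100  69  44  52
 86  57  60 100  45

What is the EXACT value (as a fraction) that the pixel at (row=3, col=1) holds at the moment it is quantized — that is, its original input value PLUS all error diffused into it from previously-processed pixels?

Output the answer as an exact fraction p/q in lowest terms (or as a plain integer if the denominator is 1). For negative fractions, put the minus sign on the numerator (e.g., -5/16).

(0,0): OLD=85 → NEW=0, ERR=85
(0,1): OLD=1731/16 → NEW=0, ERR=1731/16
(0,2): OLD=34389/256 → NEW=255, ERR=-30891/256
(0,3): OLD=205651/4096 → NEW=0, ERR=205651/4096
(0,4): OLD=5371717/65536 → NEW=0, ERR=5371717/65536
(1,0): OLD=25817/256 → NEW=0, ERR=25817/256
(1,1): OLD=265455/2048 → NEW=255, ERR=-256785/2048
(1,2): OLD=-2384741/65536 → NEW=0, ERR=-2384741/65536
(1,3): OLD=22176575/262144 → NEW=0, ERR=22176575/262144
(1,4): OLD=540073181/4194304 → NEW=255, ERR=-529474339/4194304
(2,0): OLD=3801269/32768 → NEW=0, ERR=3801269/32768
(2,1): OLD=90230295/1048576 → NEW=0, ERR=90230295/1048576
(2,2): OLD=2253199365/16777216 → NEW=255, ERR=-2024990715/16777216
(2,3): OLD=12532493375/268435456 → NEW=0, ERR=12532493375/268435456
(2,4): OLD=383386109433/4294967296 → NEW=0, ERR=383386109433/4294967296
(3,0): OLD=1768086373/16777216 → NEW=0, ERR=1768086373/16777216
(3,1): OLD=18470571137/134217728 → NEW=255, ERR=-15754949503/134217728
Target (3,1): original=80, with diffused error = 18470571137/134217728

Answer: 18470571137/134217728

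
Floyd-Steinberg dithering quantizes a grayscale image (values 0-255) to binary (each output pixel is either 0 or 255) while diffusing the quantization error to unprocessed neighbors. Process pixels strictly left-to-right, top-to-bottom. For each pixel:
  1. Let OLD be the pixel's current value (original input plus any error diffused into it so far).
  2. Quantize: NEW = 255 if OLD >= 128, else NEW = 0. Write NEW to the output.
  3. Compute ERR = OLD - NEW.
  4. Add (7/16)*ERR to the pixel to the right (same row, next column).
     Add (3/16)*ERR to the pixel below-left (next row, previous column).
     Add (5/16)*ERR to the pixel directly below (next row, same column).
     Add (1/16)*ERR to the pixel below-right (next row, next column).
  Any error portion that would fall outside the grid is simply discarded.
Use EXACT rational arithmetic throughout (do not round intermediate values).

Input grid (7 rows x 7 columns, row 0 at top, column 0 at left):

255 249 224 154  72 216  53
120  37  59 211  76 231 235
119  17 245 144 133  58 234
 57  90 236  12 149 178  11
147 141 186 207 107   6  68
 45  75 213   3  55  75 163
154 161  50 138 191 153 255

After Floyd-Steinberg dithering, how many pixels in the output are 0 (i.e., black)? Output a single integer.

Answer: 23

Derivation:
(0,0): OLD=255 → NEW=255, ERR=0
(0,1): OLD=249 → NEW=255, ERR=-6
(0,2): OLD=1771/8 → NEW=255, ERR=-269/8
(0,3): OLD=17829/128 → NEW=255, ERR=-14811/128
(0,4): OLD=43779/2048 → NEW=0, ERR=43779/2048
(0,5): OLD=7384341/32768 → NEW=255, ERR=-971499/32768
(0,6): OLD=20986771/524288 → NEW=0, ERR=20986771/524288
(1,0): OLD=951/8 → NEW=0, ERR=951/8
(1,1): OLD=5173/64 → NEW=0, ERR=5173/64
(1,2): OLD=126533/2048 → NEW=0, ERR=126533/2048
(1,3): OLD=1669343/8192 → NEW=255, ERR=-419617/8192
(1,4): OLD=24892819/524288 → NEW=0, ERR=24892819/524288
(1,5): OLD=1054232999/4194304 → NEW=255, ERR=-15314521/4194304
(1,6): OLD=16378500361/67108864 → NEW=255, ERR=-734259959/67108864
(2,0): OLD=175415/1024 → NEW=255, ERR=-85705/1024
(2,1): OLD=807921/32768 → NEW=0, ERR=807921/32768
(2,2): OLD=141841819/524288 → NEW=255, ERR=8148379/524288
(2,3): OLD=618895835/4194304 → NEW=255, ERR=-450651685/4194304
(2,4): OLD=3252921205/33554432 → NEW=0, ERR=3252921205/33554432
(2,5): OLD=107576261937/1073741824 → NEW=0, ERR=107576261937/1073741824
(2,6): OLD=4710461908519/17179869184 → NEW=255, ERR=329595266599/17179869184
(3,0): OLD=18595379/524288 → NEW=0, ERR=18595379/524288
(3,1): OLD=465170115/4194304 → NEW=0, ERR=465170115/4194304
(3,2): OLD=9085638351/33554432 → NEW=255, ERR=529258191/33554432
(3,3): OLD=9380667/2097152 → NEW=0, ERR=9380667/2097152
(3,4): OLD=3321250166195/17179869184 → NEW=255, ERR=-1059616475725/17179869184
(3,5): OLD=26385667258837/137438953472 → NEW=255, ERR=-8661265876523/137438953472
(3,6): OLD=-9486033132693/2199023255552 → NEW=0, ERR=-9486033132693/2199023255552
(4,0): OLD=12004328513/67108864 → NEW=255, ERR=-5108431807/67108864
(4,1): OLD=158407941393/1073741824 → NEW=255, ERR=-115396223727/1073741824
(4,2): OLD=2605855666647/17179869184 → NEW=255, ERR=-1775010975273/17179869184
(4,3): OLD=20975506398717/137438953472 → NEW=255, ERR=-14071426736643/137438953472
(4,4): OLD=34520907960753/1099511627776 → NEW=0, ERR=34520907960753/1099511627776
(4,5): OLD=-162591334429185/35184372088832 → NEW=0, ERR=-162591334429185/35184372088832
(4,6): OLD=34166290776639593/562949953421312 → NEW=0, ERR=34166290776639593/562949953421312
(5,0): OLD=18230897539/17179869184 → NEW=0, ERR=18230897539/17179869184
(5,1): OLD=2439484968501/137438953472 → NEW=0, ERR=2439484968501/137438953472
(5,2): OLD=178741456177089/1099511627776 → NEW=255, ERR=-101634008905791/1099511627776
(5,3): OLD=-615778276104111/8796093022208 → NEW=0, ERR=-615778276104111/8796093022208
(5,4): OLD=15153741733109369/562949953421312 → NEW=0, ERR=15153741733109369/562949953421312
(5,5): OLD=444391203344414749/4503599627370496 → NEW=0, ERR=444391203344414749/4503599627370496
(5,6): OLD=16201966191851804851/72057594037927936 → NEW=255, ERR=-2172720287819818829/72057594037927936
(6,0): OLD=346697272162071/2199023255552 → NEW=255, ERR=-214053658003689/2199023255552
(6,1): OLD=3753996599206455/35184372088832 → NEW=0, ERR=3753996599206455/35184372088832
(6,2): OLD=31399201279271149/562949953421312 → NEW=0, ERR=31399201279271149/562949953421312
(6,3): OLD=629581735197701267/4503599627370496 → NEW=255, ERR=-518836169781775213/4503599627370496
(6,4): OLD=2938798018691030865/18014398509481984 → NEW=255, ERR=-1654873601226875055/18014398509481984
(6,5): OLD=161033343716426808453/1152921504606846976 → NEW=255, ERR=-132961639958319170427/1152921504606846976
(6,6): OLD=3713134784118286138515/18446744073709551616 → NEW=255, ERR=-990784954677649523565/18446744073709551616
Output grid:
  Row 0: ####.#.  (2 black, running=2)
  Row 1: ...#.##  (4 black, running=6)
  Row 2: #.##..#  (3 black, running=9)
  Row 3: ..#.##.  (4 black, running=13)
  Row 4: ####...  (3 black, running=16)
  Row 5: ..#...#  (5 black, running=21)
  Row 6: #..####  (2 black, running=23)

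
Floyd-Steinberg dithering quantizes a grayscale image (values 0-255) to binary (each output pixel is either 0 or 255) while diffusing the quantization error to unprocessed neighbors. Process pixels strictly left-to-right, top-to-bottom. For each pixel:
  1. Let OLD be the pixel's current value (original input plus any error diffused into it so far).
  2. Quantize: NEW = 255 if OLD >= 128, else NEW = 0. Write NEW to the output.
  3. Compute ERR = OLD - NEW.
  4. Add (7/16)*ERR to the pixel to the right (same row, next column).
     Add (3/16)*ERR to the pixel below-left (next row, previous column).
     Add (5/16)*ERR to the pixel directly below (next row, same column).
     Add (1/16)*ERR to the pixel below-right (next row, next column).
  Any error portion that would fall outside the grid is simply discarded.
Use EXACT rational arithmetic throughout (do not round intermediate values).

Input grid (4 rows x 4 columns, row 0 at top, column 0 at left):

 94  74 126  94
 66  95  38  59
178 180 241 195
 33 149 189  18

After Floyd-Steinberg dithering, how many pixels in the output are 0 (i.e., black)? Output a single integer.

Answer: 9

Derivation:
(0,0): OLD=94 → NEW=0, ERR=94
(0,1): OLD=921/8 → NEW=0, ERR=921/8
(0,2): OLD=22575/128 → NEW=255, ERR=-10065/128
(0,3): OLD=122057/2048 → NEW=0, ERR=122057/2048
(1,0): OLD=14971/128 → NEW=0, ERR=14971/128
(1,1): OLD=177437/1024 → NEW=255, ERR=-83683/1024
(1,2): OLD=-129631/32768 → NEW=0, ERR=-129631/32768
(1,3): OLD=37213495/524288 → NEW=0, ERR=37213495/524288
(2,0): OLD=3264143/16384 → NEW=255, ERR=-913777/16384
(2,1): OLD=71633365/524288 → NEW=255, ERR=-62060075/524288
(2,2): OLD=205707289/1048576 → NEW=255, ERR=-61679591/1048576
(2,3): OLD=3207786741/16777216 → NEW=255, ERR=-1070403339/16777216
(3,0): OLD=-55560481/8388608 → NEW=0, ERR=-55560481/8388608
(3,1): OLD=12696548097/134217728 → NEW=0, ERR=12696548097/134217728
(3,2): OLD=413698248575/2147483648 → NEW=255, ERR=-133910081665/2147483648
(3,3): OLD=-1130273220359/34359738368 → NEW=0, ERR=-1130273220359/34359738368
Output grid:
  Row 0: ..#.  (3 black, running=3)
  Row 1: .#..  (3 black, running=6)
  Row 2: ####  (0 black, running=6)
  Row 3: ..#.  (3 black, running=9)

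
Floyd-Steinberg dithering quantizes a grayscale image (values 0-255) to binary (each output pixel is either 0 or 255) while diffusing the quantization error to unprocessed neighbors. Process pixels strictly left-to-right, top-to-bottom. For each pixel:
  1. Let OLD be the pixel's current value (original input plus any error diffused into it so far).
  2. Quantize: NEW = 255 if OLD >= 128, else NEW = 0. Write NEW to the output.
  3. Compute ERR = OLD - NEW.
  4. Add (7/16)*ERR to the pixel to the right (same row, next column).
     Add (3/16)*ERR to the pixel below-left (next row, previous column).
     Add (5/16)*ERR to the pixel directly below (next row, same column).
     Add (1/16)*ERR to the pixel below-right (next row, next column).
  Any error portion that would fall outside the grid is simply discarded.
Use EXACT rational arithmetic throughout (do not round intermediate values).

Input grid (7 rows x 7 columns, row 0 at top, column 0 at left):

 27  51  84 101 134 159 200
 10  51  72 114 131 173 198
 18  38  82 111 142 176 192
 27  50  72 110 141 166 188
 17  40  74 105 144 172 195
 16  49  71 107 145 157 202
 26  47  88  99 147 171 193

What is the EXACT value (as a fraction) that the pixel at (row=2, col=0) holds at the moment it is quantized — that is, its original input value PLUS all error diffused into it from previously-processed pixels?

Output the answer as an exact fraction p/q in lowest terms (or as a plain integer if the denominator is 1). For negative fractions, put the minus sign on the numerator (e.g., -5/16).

Answer: 1553179/32768

Derivation:
(0,0): OLD=27 → NEW=0, ERR=27
(0,1): OLD=1005/16 → NEW=0, ERR=1005/16
(0,2): OLD=28539/256 → NEW=0, ERR=28539/256
(0,3): OLD=613469/4096 → NEW=255, ERR=-431011/4096
(0,4): OLD=5764747/65536 → NEW=0, ERR=5764747/65536
(0,5): OLD=207076813/1048576 → NEW=255, ERR=-60310067/1048576
(0,6): OLD=2933272731/16777216 → NEW=255, ERR=-1344917349/16777216
(1,0): OLD=7735/256 → NEW=0, ERR=7735/256
(1,1): OLD=217985/2048 → NEW=0, ERR=217985/2048
(1,2): OLD=9017749/65536 → NEW=255, ERR=-7693931/65536
(1,3): OLD=13949873/262144 → NEW=0, ERR=13949873/262144
(1,4): OLD=2758322483/16777216 → NEW=255, ERR=-1519867597/16777216
(1,5): OLD=14208239267/134217728 → NEW=0, ERR=14208239267/134217728
(1,6): OLD=463143054637/2147483648 → NEW=255, ERR=-84465275603/2147483648
(2,0): OLD=1553179/32768 → NEW=0, ERR=1553179/32768
Target (2,0): original=18, with diffused error = 1553179/32768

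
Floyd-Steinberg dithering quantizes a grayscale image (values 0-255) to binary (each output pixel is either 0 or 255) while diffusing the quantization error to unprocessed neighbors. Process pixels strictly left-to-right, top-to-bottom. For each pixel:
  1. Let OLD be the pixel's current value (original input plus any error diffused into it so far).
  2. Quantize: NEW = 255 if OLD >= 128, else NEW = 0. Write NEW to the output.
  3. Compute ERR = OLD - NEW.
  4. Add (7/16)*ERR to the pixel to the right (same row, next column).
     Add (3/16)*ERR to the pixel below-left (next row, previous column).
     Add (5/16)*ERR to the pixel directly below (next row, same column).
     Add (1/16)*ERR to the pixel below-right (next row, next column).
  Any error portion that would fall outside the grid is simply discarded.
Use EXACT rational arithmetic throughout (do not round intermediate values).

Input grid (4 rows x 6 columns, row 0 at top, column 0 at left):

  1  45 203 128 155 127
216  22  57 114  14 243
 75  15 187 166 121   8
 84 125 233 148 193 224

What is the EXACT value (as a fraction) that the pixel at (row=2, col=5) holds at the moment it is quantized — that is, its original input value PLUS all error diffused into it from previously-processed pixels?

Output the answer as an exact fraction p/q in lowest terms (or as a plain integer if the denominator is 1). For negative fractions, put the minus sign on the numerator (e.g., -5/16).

(0,0): OLD=1 → NEW=0, ERR=1
(0,1): OLD=727/16 → NEW=0, ERR=727/16
(0,2): OLD=57057/256 → NEW=255, ERR=-8223/256
(0,3): OLD=466727/4096 → NEW=0, ERR=466727/4096
(0,4): OLD=13425169/65536 → NEW=255, ERR=-3286511/65536
(0,5): OLD=110163575/1048576 → NEW=0, ERR=110163575/1048576
(1,0): OLD=57557/256 → NEW=255, ERR=-7723/256
(1,1): OLD=34899/2048 → NEW=0, ERR=34899/2048
(1,2): OLD=5152591/65536 → NEW=0, ERR=5152591/65536
(1,3): OLD=45244835/262144 → NEW=255, ERR=-21601885/262144
(1,4): OLD=-182919799/16777216 → NEW=0, ERR=-182919799/16777216
(1,5): OLD=71921116399/268435456 → NEW=255, ERR=3470075119/268435456
(2,0): OLD=2253377/32768 → NEW=0, ERR=2253377/32768
(2,1): OLD=66340443/1048576 → NEW=0, ERR=66340443/1048576
(2,2): OLD=3772575441/16777216 → NEW=255, ERR=-505614639/16777216
(2,3): OLD=17439341961/134217728 → NEW=255, ERR=-16786178679/134217728
(2,4): OLD=258340852507/4294967296 → NEW=0, ERR=258340852507/4294967296
(2,5): OLD=2588920322413/68719476736 → NEW=0, ERR=2588920322413/68719476736
Target (2,5): original=8, with diffused error = 2588920322413/68719476736

Answer: 2588920322413/68719476736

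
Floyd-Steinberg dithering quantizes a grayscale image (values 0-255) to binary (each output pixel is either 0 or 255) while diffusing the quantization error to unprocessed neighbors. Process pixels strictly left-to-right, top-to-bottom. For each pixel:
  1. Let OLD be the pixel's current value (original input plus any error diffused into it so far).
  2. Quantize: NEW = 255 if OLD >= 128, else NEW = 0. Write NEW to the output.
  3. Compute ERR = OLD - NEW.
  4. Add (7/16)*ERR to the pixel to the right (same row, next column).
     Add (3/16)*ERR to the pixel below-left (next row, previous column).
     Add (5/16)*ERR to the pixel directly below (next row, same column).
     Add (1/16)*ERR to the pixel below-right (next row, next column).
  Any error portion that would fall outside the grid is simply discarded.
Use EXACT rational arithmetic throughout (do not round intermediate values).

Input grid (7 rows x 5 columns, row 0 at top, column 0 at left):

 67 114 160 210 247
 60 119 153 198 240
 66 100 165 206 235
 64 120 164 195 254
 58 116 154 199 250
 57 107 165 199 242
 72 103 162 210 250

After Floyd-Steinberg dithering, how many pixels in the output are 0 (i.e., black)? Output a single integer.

(0,0): OLD=67 → NEW=0, ERR=67
(0,1): OLD=2293/16 → NEW=255, ERR=-1787/16
(0,2): OLD=28451/256 → NEW=0, ERR=28451/256
(0,3): OLD=1059317/4096 → NEW=255, ERR=14837/4096
(0,4): OLD=16291251/65536 → NEW=255, ERR=-420429/65536
(1,0): OLD=15359/256 → NEW=0, ERR=15359/256
(1,1): OLD=277241/2048 → NEW=255, ERR=-244999/2048
(1,2): OLD=8460141/65536 → NEW=255, ERR=-8251539/65536
(1,3): OLD=39266601/262144 → NEW=255, ERR=-27580119/262144
(1,4): OLD=806113115/4194304 → NEW=255, ERR=-263434405/4194304
(2,0): OLD=2042051/32768 → NEW=0, ERR=2042051/32768
(2,1): OLD=73423761/1048576 → NEW=0, ERR=73423761/1048576
(2,2): OLD=2165682931/16777216 → NEW=255, ERR=-2112507149/16777216
(2,3): OLD=26410908969/268435456 → NEW=0, ERR=26410908969/268435456
(2,4): OLD=1081652625887/4294967296 → NEW=255, ERR=-13564034593/4294967296
(3,0): OLD=1620741267/16777216 → NEW=0, ERR=1620741267/16777216
(3,1): OLD=22069676567/134217728 → NEW=255, ERR=-12155844073/134217728
(3,2): OLD=463221457325/4294967296 → NEW=0, ERR=463221457325/4294967296
(3,3): OLD=2271778368549/8589934592 → NEW=255, ERR=81345047589/8589934592
(3,4): OLD=36188418256089/137438953472 → NEW=255, ERR=1141485120729/137438953472
(4,0): OLD=152916170045/2147483648 → NEW=0, ERR=152916170045/2147483648
(4,1): OLD=9971924766653/68719476736 → NEW=255, ERR=-7551541801027/68719476736
(4,2): OLD=149250203633075/1099511627776 → NEW=255, ERR=-131125261449805/1099511627776
(4,3): OLD=2781009359119805/17592186044416 → NEW=255, ERR=-1704998082206275/17592186044416
(4,4): OLD=59330902736948907/281474976710656 → NEW=255, ERR=-12445216324268373/281474976710656
(5,0): OLD=64484124587351/1099511627776 → NEW=0, ERR=64484124587351/1099511627776
(5,1): OLD=707273364747717/8796093022208 → NEW=0, ERR=707273364747717/8796093022208
(5,2): OLD=38806988400060141/281474976710656 → NEW=255, ERR=-32969130661157139/281474976710656
(5,3): OLD=114532212184542883/1125899906842624 → NEW=0, ERR=114532212184542883/1125899906842624
(5,4): OLD=4803185720839871249/18014398509481984 → NEW=255, ERR=209514100921965329/18014398509481984
(6,0): OLD=14834284239320807/140737488355328 → NEW=0, ERR=14834284239320807/140737488355328
(6,1): OLD=702315023240177545/4503599627370496 → NEW=255, ERR=-446102881739298935/4503599627370496
(6,2): OLD=7649590118042007667/72057594037927936 → NEW=0, ERR=7649590118042007667/72057594037927936
(6,3): OLD=326385026454592997553/1152921504606846976 → NEW=255, ERR=32390042779847018673/1152921504606846976
(6,4): OLD=5022741815458317852183/18446744073709551616 → NEW=255, ERR=318822076662382190103/18446744073709551616
Output grid:
  Row 0: .#.##  (2 black, running=2)
  Row 1: .####  (1 black, running=3)
  Row 2: ..#.#  (3 black, running=6)
  Row 3: .#.##  (2 black, running=8)
  Row 4: .####  (1 black, running=9)
  Row 5: ..#.#  (3 black, running=12)
  Row 6: .#.##  (2 black, running=14)

Answer: 14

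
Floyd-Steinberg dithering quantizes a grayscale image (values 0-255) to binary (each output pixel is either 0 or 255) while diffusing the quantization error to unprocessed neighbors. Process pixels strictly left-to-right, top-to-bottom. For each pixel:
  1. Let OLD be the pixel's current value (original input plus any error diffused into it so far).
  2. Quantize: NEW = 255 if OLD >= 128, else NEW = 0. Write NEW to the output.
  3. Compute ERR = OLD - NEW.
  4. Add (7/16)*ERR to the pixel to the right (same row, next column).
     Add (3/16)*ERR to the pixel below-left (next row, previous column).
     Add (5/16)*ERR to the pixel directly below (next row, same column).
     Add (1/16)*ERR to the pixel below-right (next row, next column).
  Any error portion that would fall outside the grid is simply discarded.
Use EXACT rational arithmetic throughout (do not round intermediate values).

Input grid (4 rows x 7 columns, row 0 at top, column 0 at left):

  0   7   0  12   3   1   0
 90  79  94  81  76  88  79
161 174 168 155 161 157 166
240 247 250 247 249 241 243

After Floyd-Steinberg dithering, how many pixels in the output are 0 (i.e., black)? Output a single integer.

(0,0): OLD=0 → NEW=0, ERR=0
(0,1): OLD=7 → NEW=0, ERR=7
(0,2): OLD=49/16 → NEW=0, ERR=49/16
(0,3): OLD=3415/256 → NEW=0, ERR=3415/256
(0,4): OLD=36193/4096 → NEW=0, ERR=36193/4096
(0,5): OLD=318887/65536 → NEW=0, ERR=318887/65536
(0,6): OLD=2232209/1048576 → NEW=0, ERR=2232209/1048576
(1,0): OLD=1461/16 → NEW=0, ERR=1461/16
(1,1): OLD=15579/128 → NEW=0, ERR=15579/128
(1,2): OLD=619087/4096 → NEW=255, ERR=-425393/4096
(1,3): OLD=681247/16384 → NEW=0, ERR=681247/16384
(1,4): OLD=103493033/1048576 → NEW=0, ERR=103493033/1048576
(1,5): OLD=1121159617/8388608 → NEW=255, ERR=-1017935423/8388608
(1,6): OLD=3607758447/134217728 → NEW=0, ERR=3607758447/134217728
(2,0): OLD=434905/2048 → NEW=255, ERR=-87335/2048
(2,1): OLD=11771051/65536 → NEW=255, ERR=-4940629/65536
(2,2): OLD=123696337/1048576 → NEW=0, ERR=123696337/1048576
(2,3): OLD=1942960185/8388608 → NEW=255, ERR=-196134855/8388608
(2,4): OLD=10835411869/67108864 → NEW=255, ERR=-6277348451/67108864
(2,5): OLD=191907604147/2147483648 → NEW=0, ERR=191907604147/2147483648
(2,6): OLD=7075099005589/34359738368 → NEW=255, ERR=-1686634278251/34359738368
(3,0): OLD=222862753/1048576 → NEW=255, ERR=-44524127/1048576
(3,1): OLD=1881713317/8388608 → NEW=255, ERR=-257381723/8388608
(3,2): OLD=17739904171/67108864 → NEW=255, ERR=627143851/67108864
(3,3): OLD=62710840875/268435456 → NEW=255, ERR=-5740200405/268435456
(3,4): OLD=7755260168353/34359738368 → NEW=255, ERR=-1006473115487/34359738368
(3,5): OLD=66262271214347/274877906944 → NEW=255, ERR=-3831595056373/274877906944
(3,6): OLD=999002939004437/4398046511104 → NEW=255, ERR=-122498921327083/4398046511104
Output grid:
  Row 0: .......  (7 black, running=7)
  Row 1: ..#..#.  (5 black, running=12)
  Row 2: ##.##.#  (2 black, running=14)
  Row 3: #######  (0 black, running=14)

Answer: 14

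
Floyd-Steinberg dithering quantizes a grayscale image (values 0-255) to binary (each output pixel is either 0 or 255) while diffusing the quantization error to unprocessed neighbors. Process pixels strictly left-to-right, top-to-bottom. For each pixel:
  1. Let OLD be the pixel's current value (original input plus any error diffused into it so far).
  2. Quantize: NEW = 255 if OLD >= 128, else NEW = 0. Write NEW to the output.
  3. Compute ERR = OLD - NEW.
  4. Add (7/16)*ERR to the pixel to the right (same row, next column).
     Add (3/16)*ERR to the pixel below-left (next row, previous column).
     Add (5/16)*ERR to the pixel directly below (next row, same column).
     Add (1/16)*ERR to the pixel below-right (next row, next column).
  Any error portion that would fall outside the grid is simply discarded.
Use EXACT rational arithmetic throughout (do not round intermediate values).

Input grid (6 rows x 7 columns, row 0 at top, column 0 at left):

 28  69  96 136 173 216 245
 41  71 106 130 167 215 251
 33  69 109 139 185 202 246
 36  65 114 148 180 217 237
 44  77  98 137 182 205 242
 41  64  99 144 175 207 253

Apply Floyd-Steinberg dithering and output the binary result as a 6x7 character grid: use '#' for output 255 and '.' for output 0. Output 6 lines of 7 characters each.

(0,0): OLD=28 → NEW=0, ERR=28
(0,1): OLD=325/4 → NEW=0, ERR=325/4
(0,2): OLD=8419/64 → NEW=255, ERR=-7901/64
(0,3): OLD=83957/1024 → NEW=0, ERR=83957/1024
(0,4): OLD=3422131/16384 → NEW=255, ERR=-755789/16384
(0,5): OLD=51332581/262144 → NEW=255, ERR=-15514139/262144
(0,6): OLD=919005507/4194304 → NEW=255, ERR=-150542013/4194304
(1,0): OLD=4159/64 → NEW=0, ERR=4159/64
(1,1): OLD=52953/512 → NEW=0, ERR=52953/512
(1,2): OLD=2181037/16384 → NEW=255, ERR=-1996883/16384
(1,3): OLD=5631769/65536 → NEW=0, ERR=5631769/65536
(1,4): OLD=772625755/4194304 → NEW=255, ERR=-296921765/4194304
(1,5): OLD=5231857131/33554432 → NEW=255, ERR=-3324523029/33554432
(1,6): OLD=103475447397/536870912 → NEW=255, ERR=-33426635163/536870912
(2,0): OLD=595555/8192 → NEW=0, ERR=595555/8192
(2,1): OLD=29972241/262144 → NEW=0, ERR=29972241/262144
(2,2): OLD=601927347/4194304 → NEW=255, ERR=-467620173/4194304
(2,3): OLD=3227494811/33554432 → NEW=0, ERR=3227494811/33554432
(2,4): OLD=51473304219/268435456 → NEW=255, ERR=-16977737061/268435456
(2,5): OLD=1093230735001/8589934592 → NEW=0, ERR=1093230735001/8589934592
(2,6): OLD=37937388990655/137438953472 → NEW=255, ERR=2890455855295/137438953472
(3,0): OLD=336200467/4194304 → NEW=0, ERR=336200467/4194304
(3,1): OLD=4007661175/33554432 → NEW=0, ERR=4007661175/33554432
(3,2): OLD=42035518277/268435456 → NEW=255, ERR=-26415523003/268435456
(3,3): OLD=124746347243/1073741824 → NEW=0, ERR=124746347243/1073741824
(3,4): OLD=33114300017427/137438953472 → NEW=255, ERR=-1932633117933/137438953472
(3,5): OLD=275548419809993/1099511627776 → NEW=255, ERR=-4827045272887/1099511627776
(3,6): OLD=4391110543908311/17592186044416 → NEW=255, ERR=-94896897417769/17592186044416
(4,0): OLD=49093322333/536870912 → NEW=0, ERR=49093322333/536870912
(4,1): OLD=1210231635673/8589934592 → NEW=255, ERR=-980201685287/8589934592
(4,2): OLD=6400995557399/137438953472 → NEW=0, ERR=6400995557399/137438953472
(4,3): OLD=203294085008301/1099511627776 → NEW=255, ERR=-77081380074579/1099511627776
(4,4): OLD=1349080999301255/8796093022208 → NEW=255, ERR=-893922721361785/8796093022208
(4,5): OLD=44269220773439799/281474976710656 → NEW=255, ERR=-27506898287777481/281474976710656
(4,6): OLD=888495346425937073/4503599627370496 → NEW=255, ERR=-259922558553539407/4503599627370496
(5,0): OLD=6621857823131/137438953472 → NEW=0, ERR=6621857823131/137438953472
(5,1): OLD=70222617741865/1099511627776 → NEW=0, ERR=70222617741865/1099511627776
(5,2): OLD=1066257304472863/8796093022208 → NEW=0, ERR=1066257304472863/8796093022208
(5,3): OLD=11187319901541147/70368744177664 → NEW=255, ERR=-6756709863763173/70368744177664
(5,4): OLD=353660895024157689/4503599627370496 → NEW=0, ERR=353660895024157689/4503599627370496
(5,5): OLD=6976770129500067977/36028797018963968 → NEW=255, ERR=-2210573110335743863/36028797018963968
(5,6): OLD=116452773237438841575/576460752303423488 → NEW=255, ERR=-30544718599934147865/576460752303423488
Row 0: ..#.###
Row 1: ..#.###
Row 2: ..#.#.#
Row 3: ..#.###
Row 4: .#.####
Row 5: ...#.##

Answer: ..#.###
..#.###
..#.#.#
..#.###
.#.####
...#.##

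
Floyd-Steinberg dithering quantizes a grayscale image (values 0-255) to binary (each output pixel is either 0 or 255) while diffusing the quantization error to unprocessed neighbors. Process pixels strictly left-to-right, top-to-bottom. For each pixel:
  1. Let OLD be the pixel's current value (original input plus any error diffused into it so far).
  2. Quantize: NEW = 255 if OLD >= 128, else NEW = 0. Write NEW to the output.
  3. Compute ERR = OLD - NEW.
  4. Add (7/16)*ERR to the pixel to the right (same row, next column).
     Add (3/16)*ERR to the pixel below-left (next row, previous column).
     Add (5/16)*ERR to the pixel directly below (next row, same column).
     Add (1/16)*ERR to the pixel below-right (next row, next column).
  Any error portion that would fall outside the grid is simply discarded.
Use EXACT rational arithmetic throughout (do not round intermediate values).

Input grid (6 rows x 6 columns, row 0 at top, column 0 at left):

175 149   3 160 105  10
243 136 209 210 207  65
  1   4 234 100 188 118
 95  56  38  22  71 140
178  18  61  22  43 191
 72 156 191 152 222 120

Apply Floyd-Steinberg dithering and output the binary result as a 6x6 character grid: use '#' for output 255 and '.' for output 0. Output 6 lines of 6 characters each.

(0,0): OLD=175 → NEW=255, ERR=-80
(0,1): OLD=114 → NEW=0, ERR=114
(0,2): OLD=423/8 → NEW=0, ERR=423/8
(0,3): OLD=23441/128 → NEW=255, ERR=-9199/128
(0,4): OLD=150647/2048 → NEW=0, ERR=150647/2048
(0,5): OLD=1382209/32768 → NEW=0, ERR=1382209/32768
(1,0): OLD=1915/8 → NEW=255, ERR=-125/8
(1,1): OLD=10861/64 → NEW=255, ERR=-5459/64
(1,2): OLD=372441/2048 → NEW=255, ERR=-149799/2048
(1,3): OLD=1414249/8192 → NEW=255, ERR=-674711/8192
(1,4): OLD=103479151/524288 → NEW=255, ERR=-30214289/524288
(1,5): OLD=482901849/8388608 → NEW=0, ERR=482901849/8388608
(2,0): OLD=-20353/1024 → NEW=0, ERR=-20353/1024
(2,1): OLD=-1508707/32768 → NEW=0, ERR=-1508707/32768
(2,2): OLD=89246983/524288 → NEW=255, ERR=-44446457/524288
(2,3): OLD=91418335/4194304 → NEW=0, ERR=91418335/4194304
(2,4): OLD=24853447917/134217728 → NEW=255, ERR=-9372072723/134217728
(2,5): OLD=218695851339/2147483648 → NEW=0, ERR=218695851339/2147483648
(3,0): OLD=42024759/524288 → NEW=0, ERR=42024759/524288
(3,1): OLD=249739347/4194304 → NEW=0, ERR=249739347/4194304
(3,2): OLD=1300797245/33554432 → NEW=0, ERR=1300797245/33554432
(3,3): OLD=58799385555/2147483648 → NEW=0, ERR=58799385555/2147483648
(3,4): OLD=1402132523355/17179869184 → NEW=0, ERR=1402132523355/17179869184
(3,5): OLD=55846043380661/274877906944 → NEW=255, ERR=-14247822890059/274877906944
(4,0): OLD=14375586193/67108864 → NEW=255, ERR=-2737174127/67108864
(4,1): OLD=33330234325/1073741824 → NEW=0, ERR=33330234325/1073741824
(4,2): OLD=3283087141727/34359738368 → NEW=0, ERR=3283087141727/34359738368
(4,3): OLD=49525000261035/549755813888 → NEW=0, ERR=49525000261035/549755813888
(4,4): OLD=878813910880715/8796093022208 → NEW=0, ERR=878813910880715/8796093022208
(4,5): OLD=31470797841580973/140737488355328 → NEW=255, ERR=-4417261689027667/140737488355328
(5,0): OLD=1117967354063/17179869184 → NEW=0, ERR=1117967354063/17179869184
(5,1): OLD=115194115687567/549755813888 → NEW=255, ERR=-24993616853873/549755813888
(5,2): OLD=966692750680141/4398046511104 → NEW=255, ERR=-154809109651379/4398046511104
(5,3): OLD=26663682756697607/140737488355328 → NEW=255, ERR=-9224376773911033/140737488355328
(5,4): OLD=63132581136368373/281474976710656 → NEW=255, ERR=-8643537924848907/281474976710656
(5,5): OLD=463876618068423381/4503599627370496 → NEW=0, ERR=463876618068423381/4503599627370496
Row 0: #..#..
Row 1: #####.
Row 2: ..#.#.
Row 3: .....#
Row 4: #....#
Row 5: .####.

Answer: #..#..
#####.
..#.#.
.....#
#....#
.####.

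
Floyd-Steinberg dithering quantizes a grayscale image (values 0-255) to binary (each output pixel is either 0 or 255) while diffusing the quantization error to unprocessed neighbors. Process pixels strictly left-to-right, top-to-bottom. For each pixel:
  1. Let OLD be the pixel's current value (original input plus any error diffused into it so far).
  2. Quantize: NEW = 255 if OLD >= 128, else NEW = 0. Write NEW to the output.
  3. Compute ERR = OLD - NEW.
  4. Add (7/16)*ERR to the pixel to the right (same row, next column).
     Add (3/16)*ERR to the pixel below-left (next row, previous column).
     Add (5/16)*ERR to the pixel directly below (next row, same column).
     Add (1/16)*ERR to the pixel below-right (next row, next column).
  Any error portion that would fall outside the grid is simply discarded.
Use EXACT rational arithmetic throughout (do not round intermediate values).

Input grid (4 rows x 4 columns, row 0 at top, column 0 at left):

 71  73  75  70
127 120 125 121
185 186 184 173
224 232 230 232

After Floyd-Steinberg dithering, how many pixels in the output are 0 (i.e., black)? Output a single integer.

(0,0): OLD=71 → NEW=0, ERR=71
(0,1): OLD=1665/16 → NEW=0, ERR=1665/16
(0,2): OLD=30855/256 → NEW=0, ERR=30855/256
(0,3): OLD=502705/4096 → NEW=0, ERR=502705/4096
(1,0): OLD=43187/256 → NEW=255, ERR=-22093/256
(1,1): OLD=290405/2048 → NEW=255, ERR=-231835/2048
(1,2): OLD=9349065/65536 → NEW=255, ERR=-7362615/65536
(1,3): OLD=123454671/1048576 → NEW=0, ERR=123454671/1048576
(2,0): OLD=4482855/32768 → NEW=255, ERR=-3872985/32768
(2,1): OLD=75976093/1048576 → NEW=0, ERR=75976093/1048576
(2,2): OLD=410186961/2097152 → NEW=255, ERR=-124586799/2097152
(2,3): OLD=5931752173/33554432 → NEW=255, ERR=-2624627987/33554432
(3,0): OLD=3366347063/16777216 → NEW=255, ERR=-911843017/16777216
(3,1): OLD=56999160617/268435456 → NEW=255, ERR=-11451880663/268435456
(3,2): OLD=784402570199/4294967296 → NEW=255, ERR=-310814090281/4294967296
(3,3): OLD=11832304294753/68719476736 → NEW=255, ERR=-5691162272927/68719476736
Output grid:
  Row 0: ....  (4 black, running=4)
  Row 1: ###.  (1 black, running=5)
  Row 2: #.##  (1 black, running=6)
  Row 3: ####  (0 black, running=6)

Answer: 6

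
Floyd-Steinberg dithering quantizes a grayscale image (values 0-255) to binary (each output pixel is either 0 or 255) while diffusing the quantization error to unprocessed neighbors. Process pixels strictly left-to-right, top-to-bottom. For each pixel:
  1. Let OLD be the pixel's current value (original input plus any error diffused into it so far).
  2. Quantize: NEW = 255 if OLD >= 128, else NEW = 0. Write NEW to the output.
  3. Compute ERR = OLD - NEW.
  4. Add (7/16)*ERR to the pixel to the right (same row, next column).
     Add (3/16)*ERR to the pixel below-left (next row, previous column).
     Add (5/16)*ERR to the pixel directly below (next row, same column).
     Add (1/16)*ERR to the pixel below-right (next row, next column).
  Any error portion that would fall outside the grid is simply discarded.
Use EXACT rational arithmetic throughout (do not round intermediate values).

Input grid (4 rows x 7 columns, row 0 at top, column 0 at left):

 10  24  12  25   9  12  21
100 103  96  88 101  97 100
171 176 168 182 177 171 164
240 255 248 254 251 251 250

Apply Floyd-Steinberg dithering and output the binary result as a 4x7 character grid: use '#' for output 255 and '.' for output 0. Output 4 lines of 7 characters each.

(0,0): OLD=10 → NEW=0, ERR=10
(0,1): OLD=227/8 → NEW=0, ERR=227/8
(0,2): OLD=3125/128 → NEW=0, ERR=3125/128
(0,3): OLD=73075/2048 → NEW=0, ERR=73075/2048
(0,4): OLD=806437/32768 → NEW=0, ERR=806437/32768
(0,5): OLD=11936515/524288 → NEW=0, ERR=11936515/524288
(0,6): OLD=259716373/8388608 → NEW=0, ERR=259716373/8388608
(1,0): OLD=13881/128 → NEW=0, ERR=13881/128
(1,1): OLD=168463/1024 → NEW=255, ERR=-92657/1024
(1,2): OLD=2375867/32768 → NEW=0, ERR=2375867/32768
(1,3): OLD=17958431/131072 → NEW=255, ERR=-15464929/131072
(1,4): OLD=533263101/8388608 → NEW=0, ERR=533263101/8388608
(1,5): OLD=9346239757/67108864 → NEW=255, ERR=-7766520563/67108864
(1,6): OLD=64925067299/1073741824 → NEW=0, ERR=64925067299/1073741824
(2,0): OLD=3078933/16384 → NEW=255, ERR=-1098987/16384
(2,1): OLD=72744887/524288 → NEW=255, ERR=-60948553/524288
(2,2): OLD=939696101/8388608 → NEW=0, ERR=939696101/8388608
(2,3): OLD=14132366589/67108864 → NEW=255, ERR=-2980393731/67108864
(2,4): OLD=79651232717/536870912 → NEW=255, ERR=-57250849843/536870912
(2,5): OLD=1777956966447/17179869184 → NEW=0, ERR=1777956966447/17179869184
(2,6): OLD=60731451623737/274877906944 → NEW=255, ERR=-9362414646983/274877906944
(3,0): OLD=1654582341/8388608 → NEW=255, ERR=-484512699/8388608
(3,1): OLD=14107227233/67108864 → NEW=255, ERR=-3005533087/67108864
(3,2): OLD=133047244403/536870912 → NEW=255, ERR=-3854838157/536870912
(3,3): OLD=481007942741/2147483648 → NEW=255, ERR=-66600387499/2147483648
(3,4): OLD=60675487072325/274877906944 → NEW=255, ERR=-9418379198395/274877906944
(3,5): OLD=561408949076767/2199023255552 → NEW=255, ERR=658018911007/2199023255552
(3,6): OLD=8653781060410945/35184372088832 → NEW=255, ERR=-318233822241215/35184372088832
Row 0: .......
Row 1: .#.#.#.
Row 2: ##.##.#
Row 3: #######

Answer: .......
.#.#.#.
##.##.#
#######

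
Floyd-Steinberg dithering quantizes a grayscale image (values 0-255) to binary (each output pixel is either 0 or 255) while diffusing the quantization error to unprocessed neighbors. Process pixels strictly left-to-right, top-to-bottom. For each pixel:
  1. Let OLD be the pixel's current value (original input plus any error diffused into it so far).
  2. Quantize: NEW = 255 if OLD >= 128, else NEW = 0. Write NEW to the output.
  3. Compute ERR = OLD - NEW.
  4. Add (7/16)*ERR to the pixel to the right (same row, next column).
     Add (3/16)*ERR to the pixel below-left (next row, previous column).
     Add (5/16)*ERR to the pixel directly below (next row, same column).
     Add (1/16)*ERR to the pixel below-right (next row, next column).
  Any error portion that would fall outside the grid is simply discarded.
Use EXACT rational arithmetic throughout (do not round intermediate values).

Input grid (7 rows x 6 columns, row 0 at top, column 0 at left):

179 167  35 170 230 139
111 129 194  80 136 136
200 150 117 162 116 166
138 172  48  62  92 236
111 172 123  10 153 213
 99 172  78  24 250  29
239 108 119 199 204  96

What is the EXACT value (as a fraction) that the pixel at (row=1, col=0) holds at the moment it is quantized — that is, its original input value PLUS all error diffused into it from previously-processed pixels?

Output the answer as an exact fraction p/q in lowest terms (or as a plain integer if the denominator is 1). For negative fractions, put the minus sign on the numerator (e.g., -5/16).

Answer: 4129/64

Derivation:
(0,0): OLD=179 → NEW=255, ERR=-76
(0,1): OLD=535/4 → NEW=255, ERR=-485/4
(0,2): OLD=-1155/64 → NEW=0, ERR=-1155/64
(0,3): OLD=165995/1024 → NEW=255, ERR=-95125/1024
(0,4): OLD=3102445/16384 → NEW=255, ERR=-1075475/16384
(0,5): OLD=28909691/262144 → NEW=0, ERR=28909691/262144
(1,0): OLD=4129/64 → NEW=0, ERR=4129/64
Target (1,0): original=111, with diffused error = 4129/64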